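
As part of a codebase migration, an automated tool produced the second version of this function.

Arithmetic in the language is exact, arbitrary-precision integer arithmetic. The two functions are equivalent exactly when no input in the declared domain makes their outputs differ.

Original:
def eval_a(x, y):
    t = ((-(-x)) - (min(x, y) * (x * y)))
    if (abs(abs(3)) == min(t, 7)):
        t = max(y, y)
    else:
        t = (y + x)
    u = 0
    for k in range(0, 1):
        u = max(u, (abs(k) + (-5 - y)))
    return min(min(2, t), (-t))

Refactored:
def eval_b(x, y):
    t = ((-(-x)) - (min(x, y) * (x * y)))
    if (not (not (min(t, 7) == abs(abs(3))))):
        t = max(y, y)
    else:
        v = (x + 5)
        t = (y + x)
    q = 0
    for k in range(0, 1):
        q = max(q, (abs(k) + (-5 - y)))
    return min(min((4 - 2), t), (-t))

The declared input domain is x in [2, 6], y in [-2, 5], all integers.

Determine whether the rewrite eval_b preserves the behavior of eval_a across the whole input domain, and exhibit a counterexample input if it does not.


Comparing the listings, the differences include: local variable names differ; and arithmetic usage differs; and statement counts differ; and boolean connective usage differs; and constant usage differs.
Spot check at x=6, y=3 — eval_a: t = -48; (abs(abs(3)) == min(t, 7)) -> false; t = 9; u = 0; [k=0]; u = 0; return -9. eval_b: t = -48; (not (not (min(t, 7) == abs(abs(3))))) -> false; v = 11; t = 9; q = 0; [k=0]; q = 0; return -9. Both give -9.
Checked all 40 inputs in the declared domain: the outputs agree on every one.
verdict: equivalent


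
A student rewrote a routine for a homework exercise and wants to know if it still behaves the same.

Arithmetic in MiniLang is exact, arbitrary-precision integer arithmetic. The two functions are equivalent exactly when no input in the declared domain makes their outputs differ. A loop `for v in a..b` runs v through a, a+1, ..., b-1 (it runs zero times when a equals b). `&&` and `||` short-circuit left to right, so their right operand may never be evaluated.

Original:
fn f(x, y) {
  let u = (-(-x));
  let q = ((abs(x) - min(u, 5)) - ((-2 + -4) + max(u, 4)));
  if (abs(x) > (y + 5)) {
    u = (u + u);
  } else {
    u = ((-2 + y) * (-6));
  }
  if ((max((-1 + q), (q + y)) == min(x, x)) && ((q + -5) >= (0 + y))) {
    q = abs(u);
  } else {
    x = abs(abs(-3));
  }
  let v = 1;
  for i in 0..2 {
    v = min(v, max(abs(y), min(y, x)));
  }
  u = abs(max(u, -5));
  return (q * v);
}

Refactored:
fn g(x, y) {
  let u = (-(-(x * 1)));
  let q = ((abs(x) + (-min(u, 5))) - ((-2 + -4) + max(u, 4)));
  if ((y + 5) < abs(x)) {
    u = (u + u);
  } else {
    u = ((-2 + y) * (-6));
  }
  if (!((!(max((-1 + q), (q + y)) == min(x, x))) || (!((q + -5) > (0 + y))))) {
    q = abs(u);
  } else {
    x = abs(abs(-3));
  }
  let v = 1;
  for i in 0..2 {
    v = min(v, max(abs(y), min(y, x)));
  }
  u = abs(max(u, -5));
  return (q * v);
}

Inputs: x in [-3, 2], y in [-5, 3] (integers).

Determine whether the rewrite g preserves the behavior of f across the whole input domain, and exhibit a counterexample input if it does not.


Not equivalent: x=1, y=-3 separates them (30 vs 2).
f: u becomes 1; next q becomes 2; next (abs(x) > (y + 5)) evaluates to false; next u becomes 30; next ((max((-1 + q), (q + y)) == min(x, x)) && ((q + -5) >= (0 + y))) evaluates to true; next q becomes 30; next v becomes 1; next at i=0:; next v becomes 1; next at i=1:; next v becomes 1; next u becomes 30; next final value 30
g: u becomes 1; next q becomes 2; next ((y + 5) < abs(x)) evaluates to false; next u becomes 30; next (!((!(max((-1 + q), (q + y)) == min(x, x))) || (!((q + -5) > (0 + y))))) evaluates to false; next x becomes 3; next v becomes 1; next at i=0:; next v becomes 1; next at i=1:; next v becomes 1; next u becomes 30; next final value 2
verdict: not equivalent; witness: x=1, y=-3


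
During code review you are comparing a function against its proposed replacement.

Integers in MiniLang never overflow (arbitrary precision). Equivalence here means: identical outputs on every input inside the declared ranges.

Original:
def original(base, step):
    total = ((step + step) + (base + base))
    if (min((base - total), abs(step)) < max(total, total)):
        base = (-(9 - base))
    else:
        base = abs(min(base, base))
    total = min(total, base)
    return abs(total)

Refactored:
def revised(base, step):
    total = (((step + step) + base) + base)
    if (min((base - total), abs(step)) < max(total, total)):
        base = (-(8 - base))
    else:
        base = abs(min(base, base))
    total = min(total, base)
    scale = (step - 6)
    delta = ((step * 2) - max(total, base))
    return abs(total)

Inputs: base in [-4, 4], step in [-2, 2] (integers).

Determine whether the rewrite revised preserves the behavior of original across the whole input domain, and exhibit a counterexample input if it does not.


The rewrite breaks on base=-2, step=2, where the results are 11 and 10.
original: total=0, then (min((base - total), abs(step)) < max(total, total)) is true, then base=-11, then total=-11, then returns 11
revised: total=0, then (min((base - total), abs(step)) < max(total, total)) is true, then base=-10, then total=-10, then scale=-4, then delta=14, then returns 10
verdict: not equivalent; witness: base=-2, step=2


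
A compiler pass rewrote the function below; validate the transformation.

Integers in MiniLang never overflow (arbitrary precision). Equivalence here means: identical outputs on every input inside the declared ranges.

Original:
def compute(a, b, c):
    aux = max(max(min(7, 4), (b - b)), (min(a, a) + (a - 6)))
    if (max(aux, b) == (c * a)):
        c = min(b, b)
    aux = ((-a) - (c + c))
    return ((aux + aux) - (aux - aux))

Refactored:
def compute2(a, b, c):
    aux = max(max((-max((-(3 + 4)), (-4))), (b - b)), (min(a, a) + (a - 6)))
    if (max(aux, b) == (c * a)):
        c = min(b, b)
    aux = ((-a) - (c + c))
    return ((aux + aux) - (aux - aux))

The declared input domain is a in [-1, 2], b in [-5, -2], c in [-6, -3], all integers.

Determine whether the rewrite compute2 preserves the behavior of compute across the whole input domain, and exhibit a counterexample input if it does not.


The two versions differ — the changes include arithmetic usage differs, plus constant usage differs, plus min/max/abs usage differs.
Spot check at a=1, b=-2, c=-4 — compute: aux becomes 4; next (max(aux, b) == (c * a)) evaluates to false; next aux becomes 7; next final value 14. compute2: aux becomes 4; next (max(aux, b) == (c * a)) evaluates to false; next aux becomes 7; next final value 14. Both give 14.
Across all 64 domain points the two functions coincide.
verdict: equivalent


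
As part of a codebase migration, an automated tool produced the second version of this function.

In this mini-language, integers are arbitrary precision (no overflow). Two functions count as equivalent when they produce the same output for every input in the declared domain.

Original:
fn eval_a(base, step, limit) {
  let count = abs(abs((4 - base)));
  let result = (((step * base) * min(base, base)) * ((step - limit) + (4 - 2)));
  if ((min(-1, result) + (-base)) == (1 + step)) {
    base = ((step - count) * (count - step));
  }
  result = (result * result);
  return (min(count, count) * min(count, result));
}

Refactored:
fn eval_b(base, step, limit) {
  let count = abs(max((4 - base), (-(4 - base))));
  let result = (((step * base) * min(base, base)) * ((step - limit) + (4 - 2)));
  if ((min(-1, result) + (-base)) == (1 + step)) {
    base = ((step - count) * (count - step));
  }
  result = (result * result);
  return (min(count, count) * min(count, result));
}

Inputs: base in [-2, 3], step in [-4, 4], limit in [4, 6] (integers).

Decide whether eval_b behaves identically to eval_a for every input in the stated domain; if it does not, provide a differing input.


Although constant usage differs; and min/max/abs usage differs; and arithmetic usage differs, 162/162 inputs agree.
verdict: equivalent


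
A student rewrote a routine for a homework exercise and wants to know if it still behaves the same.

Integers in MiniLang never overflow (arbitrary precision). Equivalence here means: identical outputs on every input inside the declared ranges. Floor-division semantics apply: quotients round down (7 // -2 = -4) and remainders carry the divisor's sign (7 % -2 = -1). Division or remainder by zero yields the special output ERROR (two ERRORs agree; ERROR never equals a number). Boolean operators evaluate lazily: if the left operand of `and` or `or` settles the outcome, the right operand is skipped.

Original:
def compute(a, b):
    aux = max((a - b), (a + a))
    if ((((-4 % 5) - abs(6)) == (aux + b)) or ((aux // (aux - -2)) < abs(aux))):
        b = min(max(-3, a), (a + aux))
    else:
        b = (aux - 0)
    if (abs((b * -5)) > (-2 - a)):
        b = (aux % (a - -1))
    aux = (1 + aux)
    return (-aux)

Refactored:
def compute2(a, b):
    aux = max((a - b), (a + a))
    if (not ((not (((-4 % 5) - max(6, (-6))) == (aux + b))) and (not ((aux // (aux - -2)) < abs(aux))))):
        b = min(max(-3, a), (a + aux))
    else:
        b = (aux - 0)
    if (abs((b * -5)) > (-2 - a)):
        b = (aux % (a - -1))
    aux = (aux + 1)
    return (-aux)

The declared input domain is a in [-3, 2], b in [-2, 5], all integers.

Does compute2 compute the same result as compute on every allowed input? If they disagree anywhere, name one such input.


Behavior is preserved: although min/max/abs usage differs; also constant usage differs; also boolean connective usage differs, the outputs never diverge.
Tracing a=-3, b=1: compute: aux becomes -4; next ((((-4 % 5) - abs(6)) == (aux + b)) or ((aux // (aux - -2)) < abs(aux))) evaluates to true; next b becomes -7; next (abs((b * -5)) > (-2 - a)) evaluates to true; next b becomes 0; next aux becomes -3; next final value 3 | compute2: aux becomes -4; next (not ((not (((-4 % 5) - max(6, (-6))) == (aux + b))) and (not ((aux // (aux - -2)) < abs(aux))))) evaluates to true; next b becomes -7; next (abs((b * -5)) > (-2 - a)) evaluates to true; next b becomes 0; next aux becomes -3; next final value 3 — matching result 3.
Sweeping the whole domain (48 inputs) finds no disagreement.
verdict: equivalent


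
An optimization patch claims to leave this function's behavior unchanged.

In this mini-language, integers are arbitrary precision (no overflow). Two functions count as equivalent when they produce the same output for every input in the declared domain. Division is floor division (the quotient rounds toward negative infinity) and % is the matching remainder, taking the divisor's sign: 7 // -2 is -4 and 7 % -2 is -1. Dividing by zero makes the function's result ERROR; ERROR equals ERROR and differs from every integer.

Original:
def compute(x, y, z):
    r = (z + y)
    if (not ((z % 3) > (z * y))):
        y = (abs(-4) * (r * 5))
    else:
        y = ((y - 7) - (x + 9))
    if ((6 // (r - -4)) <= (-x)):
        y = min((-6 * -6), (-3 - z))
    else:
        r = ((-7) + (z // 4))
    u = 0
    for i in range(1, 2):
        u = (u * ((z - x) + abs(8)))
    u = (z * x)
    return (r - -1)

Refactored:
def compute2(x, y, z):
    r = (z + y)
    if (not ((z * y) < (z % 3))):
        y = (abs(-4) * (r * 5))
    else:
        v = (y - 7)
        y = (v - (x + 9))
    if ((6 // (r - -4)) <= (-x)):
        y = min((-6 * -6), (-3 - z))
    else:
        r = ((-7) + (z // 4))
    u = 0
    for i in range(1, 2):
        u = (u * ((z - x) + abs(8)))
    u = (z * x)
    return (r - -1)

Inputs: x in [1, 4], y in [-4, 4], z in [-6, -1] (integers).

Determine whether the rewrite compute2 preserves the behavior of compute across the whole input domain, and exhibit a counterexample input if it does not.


Reading the diff, among the changes: local variable names differ, and comparison usage differs, and statement counts differ.
One worked example (x=2, y=3, z=-1) — compute: r becomes 2; next (not ((z % 3) > (z * y))) evaluates to false; next y becomes -15; next ((6 // (r - -4)) <= (-x)) evaluates to false; next r becomes -8; next u becomes 0; next at i=1:; next u becomes 0; next u becomes -2; next final value -7; compute2: r becomes 2; next (not ((z * y) < (z % 3))) evaluates to false; next v becomes -4; next y becomes -15; next ((6 // (r - -4)) <= (-x)) evaluates to false; next r becomes -8; next u becomes 0; next at i=1:; next u becomes 0; next u becomes -2; next final value -7; agreement on -7.
An exhaustive pass over the 216 declared inputs shows identical outputs.
verdict: equivalent


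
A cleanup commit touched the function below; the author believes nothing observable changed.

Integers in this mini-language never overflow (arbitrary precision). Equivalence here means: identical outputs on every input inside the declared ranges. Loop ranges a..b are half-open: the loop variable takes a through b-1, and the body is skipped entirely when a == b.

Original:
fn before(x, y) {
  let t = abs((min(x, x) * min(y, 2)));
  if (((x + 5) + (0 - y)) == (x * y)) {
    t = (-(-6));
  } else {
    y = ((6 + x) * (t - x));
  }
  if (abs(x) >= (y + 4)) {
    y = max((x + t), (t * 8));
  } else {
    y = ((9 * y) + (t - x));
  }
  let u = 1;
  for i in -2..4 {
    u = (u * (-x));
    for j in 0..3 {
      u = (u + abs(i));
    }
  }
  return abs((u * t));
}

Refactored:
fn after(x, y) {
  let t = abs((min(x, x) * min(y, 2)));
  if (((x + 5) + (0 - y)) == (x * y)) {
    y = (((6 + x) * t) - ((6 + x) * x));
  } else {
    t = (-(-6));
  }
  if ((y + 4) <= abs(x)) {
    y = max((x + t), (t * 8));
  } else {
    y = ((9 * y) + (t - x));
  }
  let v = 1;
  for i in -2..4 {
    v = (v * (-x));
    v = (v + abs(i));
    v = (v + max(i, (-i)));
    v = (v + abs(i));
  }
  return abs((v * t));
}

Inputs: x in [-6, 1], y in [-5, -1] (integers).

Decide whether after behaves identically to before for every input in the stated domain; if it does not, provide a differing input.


Take x=-6, y=-5.
before: t := 30 | (((x + 5) + (0 - y)) == (x * y)): false | y := 0 | (abs(x) >= (y + 4)): true | y := 240 | u := 1 | iter i=-2: | u := 6 | iter j=0: | u := 8 | iter j=1: | u := 10 | iter j=2: | u := 12 | iter i=-1: | u := 72 | iter j=0: | u := 73 | iter j=1: | u := 74 | iter j=2: | u := 75 | iter i=0: | u := 450 | iter j=0: | u := 450 | iter j=1: | u := 450 | iter j=2: | u := 450 | iter i=1: | u := 2700 | iter j=0: | u := 2701 | iter j=1: | u := 2702 | iter j=2: | u := 2703 | iter i=2: | u := 16218 | iter j=0: | u := 16220 | iter j=1: | u := 16222 | iter j=2: | u := 16224 | iter i=3: | u := 97344 | iter j=0: | u := 97347 | iter j=1: | u := 97350 | iter j=2: | u := 97353 | result 2920590
after: t := 30 | (((x + 5) + (0 - y)) == (x * y)): false | t := 6 | ((y + 4) <= abs(x)): true | y := 48 | v := 1 | iter i=-2: | v := 6 | v := 8 | v := 10 | v := 12 | iter i=-1: | v := 72 | v := 73 | v := 74 | v := 75 | iter i=0: | v := 450 | v := 450 | v := 450 | v := 450 | iter i=1: | v := 2700 | v := 2701 | v := 2702 | v := 2703 | iter i=2: | v := 16218 | v := 16220 | v := 16222 | v := 16224 | iter i=3: | v := 97344 | v := 97347 | v := 97350 | v := 97353 | result 584118
2920590 and 584118 differ, so these are not the same function on this domain.
verdict: not equivalent; witness: x=-6, y=-5


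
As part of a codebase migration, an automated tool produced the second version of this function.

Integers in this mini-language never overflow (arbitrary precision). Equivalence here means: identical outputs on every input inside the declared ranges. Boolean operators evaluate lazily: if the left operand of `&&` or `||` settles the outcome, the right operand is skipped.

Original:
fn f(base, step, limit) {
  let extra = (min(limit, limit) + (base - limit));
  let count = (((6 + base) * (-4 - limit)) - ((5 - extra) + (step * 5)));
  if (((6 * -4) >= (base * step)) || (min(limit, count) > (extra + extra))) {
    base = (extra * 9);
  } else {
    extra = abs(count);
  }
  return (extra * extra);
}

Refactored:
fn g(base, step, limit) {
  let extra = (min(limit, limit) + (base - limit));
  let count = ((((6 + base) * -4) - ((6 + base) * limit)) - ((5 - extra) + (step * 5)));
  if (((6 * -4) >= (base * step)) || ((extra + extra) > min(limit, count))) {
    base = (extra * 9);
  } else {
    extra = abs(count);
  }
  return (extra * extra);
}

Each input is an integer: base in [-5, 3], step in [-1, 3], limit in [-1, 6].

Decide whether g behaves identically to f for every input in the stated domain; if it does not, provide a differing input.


The rewrite breaks on base=-5, step=-1, limit=-1, where the results are 25 and 64.
f: extra := -5 | count := -8 | (((6 * -4) >= (base * step)) || (min(limit, count) > (extra + extra))): true | base := -45 | result 25
g: extra := -5 | count := -8 | (((6 * -4) >= (base * step)) || ((extra + extra) > min(limit, count))): false | extra := 8 | result 64
verdict: not equivalent; witness: base=-5, step=-1, limit=-1


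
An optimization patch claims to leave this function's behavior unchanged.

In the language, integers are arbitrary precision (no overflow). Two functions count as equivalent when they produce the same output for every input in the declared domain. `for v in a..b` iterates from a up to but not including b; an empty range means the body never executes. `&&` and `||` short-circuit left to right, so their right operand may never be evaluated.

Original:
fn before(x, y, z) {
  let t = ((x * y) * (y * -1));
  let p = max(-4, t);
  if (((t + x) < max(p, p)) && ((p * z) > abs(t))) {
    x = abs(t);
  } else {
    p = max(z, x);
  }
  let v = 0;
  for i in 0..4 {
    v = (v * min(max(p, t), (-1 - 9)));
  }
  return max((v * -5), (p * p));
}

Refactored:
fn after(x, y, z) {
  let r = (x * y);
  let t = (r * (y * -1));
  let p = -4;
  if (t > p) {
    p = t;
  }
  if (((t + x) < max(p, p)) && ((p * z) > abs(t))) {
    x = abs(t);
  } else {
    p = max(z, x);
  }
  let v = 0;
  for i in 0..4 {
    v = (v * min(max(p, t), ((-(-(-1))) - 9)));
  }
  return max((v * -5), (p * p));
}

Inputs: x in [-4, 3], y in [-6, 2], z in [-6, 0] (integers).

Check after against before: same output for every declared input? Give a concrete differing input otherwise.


The two are interchangeable: branching structure differs; and local variable names differ; and statement counts differ; and comparison usage differs; and min/max/abs usage differs, and every declared input agrees.
As a probe, take x=1, y=-1, z=-4: before runs t becomes -1; next p becomes -1; next (((t + x) < max(p, p)) && ((p * z) > abs(t))) evaluates to false; next p becomes 1; next v becomes 0; next at i=0:; next v becomes 0; next at i=1:; next v becomes 0; next at i=2:; next v becomes 0; next at i=3:; next v becomes 0; next final value 1; after runs r becomes -1; next t becomes -1; next p becomes -4; next (t > p) evaluates to true; next p becomes -1; next (((t + x) < max(p, p)) && ((p * z) > abs(t))) evaluates to false; next p becomes 1; next v becomes 0; next at i=0:; next v becomes 0; next at i=1:; next v becomes 0; next at i=2:; next v becomes 0; next at i=3:; next v becomes 0; next final value 1; both end at 1.
Checked all 504 inputs in the declared domain: the outputs agree on every one.
verdict: equivalent


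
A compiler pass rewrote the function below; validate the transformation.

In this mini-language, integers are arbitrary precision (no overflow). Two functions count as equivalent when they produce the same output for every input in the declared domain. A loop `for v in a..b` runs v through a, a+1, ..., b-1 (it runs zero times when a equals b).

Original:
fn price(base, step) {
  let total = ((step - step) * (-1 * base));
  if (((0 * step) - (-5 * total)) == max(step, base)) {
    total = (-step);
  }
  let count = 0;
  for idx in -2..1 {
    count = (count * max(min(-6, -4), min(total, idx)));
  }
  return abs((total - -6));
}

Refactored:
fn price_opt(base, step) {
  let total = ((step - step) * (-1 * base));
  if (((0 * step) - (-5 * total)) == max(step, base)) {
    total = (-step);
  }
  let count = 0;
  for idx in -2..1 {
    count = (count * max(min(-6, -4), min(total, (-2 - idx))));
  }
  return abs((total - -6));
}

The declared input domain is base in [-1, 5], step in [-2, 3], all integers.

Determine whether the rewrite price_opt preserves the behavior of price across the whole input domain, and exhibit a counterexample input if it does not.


Differences: constant usage differs, and arithmetic usage differs — yet all 42 inputs agree.
verdict: equivalent


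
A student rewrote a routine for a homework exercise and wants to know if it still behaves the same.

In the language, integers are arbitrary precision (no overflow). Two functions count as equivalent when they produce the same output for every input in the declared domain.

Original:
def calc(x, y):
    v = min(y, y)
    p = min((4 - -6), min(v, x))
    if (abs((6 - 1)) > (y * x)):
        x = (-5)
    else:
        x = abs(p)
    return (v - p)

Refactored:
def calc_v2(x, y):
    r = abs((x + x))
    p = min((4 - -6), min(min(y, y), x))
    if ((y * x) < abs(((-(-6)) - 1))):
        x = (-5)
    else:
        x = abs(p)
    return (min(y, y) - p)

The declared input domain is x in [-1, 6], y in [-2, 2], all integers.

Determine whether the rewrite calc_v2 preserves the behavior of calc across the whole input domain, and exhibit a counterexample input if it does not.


The two are interchangeable: min/max/abs usage differs; and arithmetic usage differs; and local variable names differ; and comparison usage differs, and every declared input agrees.
Spot check at x=2, y=-2 — calc: v becomes -2; next p becomes -2; next (abs((6 - 1)) > (y * x)) evaluates to true; next x becomes -5; next final value 0. calc_v2: r becomes 4; next p becomes -2; next ((y * x) < abs(((-(-6)) - 1))) evaluates to true; next x becomes -5; next final value 0. Both give 0.
Checked all 40 inputs in the declared domain: the outputs agree on every one.
verdict: equivalent


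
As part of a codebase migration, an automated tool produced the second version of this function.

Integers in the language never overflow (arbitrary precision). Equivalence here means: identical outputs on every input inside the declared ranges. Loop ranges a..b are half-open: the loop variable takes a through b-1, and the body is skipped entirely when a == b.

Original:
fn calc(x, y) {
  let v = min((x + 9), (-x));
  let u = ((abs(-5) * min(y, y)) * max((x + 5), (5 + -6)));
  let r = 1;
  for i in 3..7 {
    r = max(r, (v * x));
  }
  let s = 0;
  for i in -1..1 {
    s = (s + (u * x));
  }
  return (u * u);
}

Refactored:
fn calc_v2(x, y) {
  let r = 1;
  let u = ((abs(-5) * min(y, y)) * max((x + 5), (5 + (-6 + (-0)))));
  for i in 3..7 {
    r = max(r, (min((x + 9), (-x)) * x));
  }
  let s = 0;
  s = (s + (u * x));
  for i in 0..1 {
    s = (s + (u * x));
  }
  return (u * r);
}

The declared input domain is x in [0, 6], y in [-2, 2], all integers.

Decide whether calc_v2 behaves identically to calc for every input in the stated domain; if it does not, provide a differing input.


Try x=0, y=-2.
calc: v := 0 | u := -50 | r := 1 | iter i=3: | r := 1 | iter i=4: | r := 1 | iter i=5: | r := 1 | iter i=6: | r := 1 | s := 0 | iter i=-1: | s := 0 | iter i=0: | s := 0 | result 2500
calc_v2: r := 1 | u := -50 | iter i=3: | r := 1 | iter i=4: | r := 1 | iter i=5: | r := 1 | iter i=6: | r := 1 | s := 0 | s := 0 | iter i=0: | s := 0 | result -50
2500 and -50 differ, so these are not the same function on this domain.
verdict: not equivalent; witness: x=0, y=-2


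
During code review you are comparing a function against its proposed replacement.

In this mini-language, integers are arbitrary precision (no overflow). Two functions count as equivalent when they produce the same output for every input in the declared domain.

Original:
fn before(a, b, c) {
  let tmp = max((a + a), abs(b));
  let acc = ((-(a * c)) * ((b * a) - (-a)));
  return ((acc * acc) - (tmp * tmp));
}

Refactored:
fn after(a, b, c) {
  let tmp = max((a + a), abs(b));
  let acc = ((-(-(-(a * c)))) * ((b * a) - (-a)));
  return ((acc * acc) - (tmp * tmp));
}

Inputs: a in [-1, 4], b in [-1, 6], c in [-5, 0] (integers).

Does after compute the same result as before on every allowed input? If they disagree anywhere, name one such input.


Equivalent — the differences include same computation, different form, yet no declared input distinguishes the two.
Tracing a=-1, b=-1, c=-1: before: tmp = 1; acc = 0; return -1 | after: tmp = 1; acc = 0; return -1 — matching result -1.
Across all 288 domain points the two functions coincide.
verdict: equivalent


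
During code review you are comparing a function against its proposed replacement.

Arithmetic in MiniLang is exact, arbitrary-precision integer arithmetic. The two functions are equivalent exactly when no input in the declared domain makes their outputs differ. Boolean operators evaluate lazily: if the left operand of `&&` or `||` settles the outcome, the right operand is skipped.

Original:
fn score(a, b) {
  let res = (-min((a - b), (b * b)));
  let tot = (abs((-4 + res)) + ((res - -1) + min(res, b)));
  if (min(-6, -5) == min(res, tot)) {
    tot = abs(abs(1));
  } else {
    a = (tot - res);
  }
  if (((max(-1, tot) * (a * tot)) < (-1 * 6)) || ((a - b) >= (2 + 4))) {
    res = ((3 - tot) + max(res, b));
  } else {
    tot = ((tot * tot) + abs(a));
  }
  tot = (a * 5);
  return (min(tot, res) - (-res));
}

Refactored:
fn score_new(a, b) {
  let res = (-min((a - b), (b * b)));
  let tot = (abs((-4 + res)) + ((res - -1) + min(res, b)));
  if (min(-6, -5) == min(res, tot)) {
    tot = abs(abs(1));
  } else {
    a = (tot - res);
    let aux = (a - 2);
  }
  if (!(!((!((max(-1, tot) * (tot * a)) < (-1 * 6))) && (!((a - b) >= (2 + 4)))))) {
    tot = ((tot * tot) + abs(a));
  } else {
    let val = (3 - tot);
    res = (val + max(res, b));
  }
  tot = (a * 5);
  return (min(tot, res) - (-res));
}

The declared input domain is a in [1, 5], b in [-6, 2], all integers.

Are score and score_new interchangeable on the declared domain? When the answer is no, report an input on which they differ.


The two versions differ — the changes include constant usage differs; and boolean connective usage differs; and statement counts differ; and local variable names differ; and arithmetic usage differs.
As a probe, take a=3, b=-2: score runs res becomes -4; next tot becomes 1; next (min(-6, -5) == min(res, tot)) evaluates to false; next a becomes 5; next (((max(-1, tot) * (a * tot)) < (-1 * 6)) || ((a - b) >= (2 + 4))) evaluates to true; next res becomes 0; next tot becomes 25; next final value 0; score_new runs res becomes -4; next tot becomes 1; next (min(-6, -5) == min(res, tot)) evaluates to false; next a becomes 5; next aux becomes 3; next (!(!((!((max(-1, tot) * (tot * a)) < (-1 * 6))) && (!((a - b) >= (2 + 4)))))) evaluates to false; next val becomes 2; next res becomes 0; next tot becomes 25; next final value 0; both end at 0.
Across all 45 domain points the two functions coincide.
verdict: equivalent


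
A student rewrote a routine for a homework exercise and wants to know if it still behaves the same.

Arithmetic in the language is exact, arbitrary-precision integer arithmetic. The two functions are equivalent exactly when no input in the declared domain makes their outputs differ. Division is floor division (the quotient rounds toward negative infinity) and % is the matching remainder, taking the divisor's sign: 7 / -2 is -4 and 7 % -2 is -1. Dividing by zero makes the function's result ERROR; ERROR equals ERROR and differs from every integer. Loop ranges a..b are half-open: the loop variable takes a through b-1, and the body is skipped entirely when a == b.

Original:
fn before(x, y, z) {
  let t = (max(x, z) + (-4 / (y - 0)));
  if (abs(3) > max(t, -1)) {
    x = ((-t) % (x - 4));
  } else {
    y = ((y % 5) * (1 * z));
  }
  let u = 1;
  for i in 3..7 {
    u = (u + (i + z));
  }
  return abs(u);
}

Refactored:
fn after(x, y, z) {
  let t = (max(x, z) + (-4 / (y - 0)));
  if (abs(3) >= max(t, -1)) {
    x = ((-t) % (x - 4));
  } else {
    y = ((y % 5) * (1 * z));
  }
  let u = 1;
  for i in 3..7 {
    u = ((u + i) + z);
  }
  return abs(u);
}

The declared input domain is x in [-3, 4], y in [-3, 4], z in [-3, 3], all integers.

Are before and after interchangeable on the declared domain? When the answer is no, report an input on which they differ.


Run the pair on x=4, y=4, z=-3.
before: t becomes 3; next (abs(3) > max(t, -1)) evaluates to false; next y becomes -12; next u becomes 1; next at i=3:; next u becomes 1; next at i=4:; next u becomes 2; next at i=5:; next u becomes 4; next at i=6:; next u becomes 7; next final value 7
after: t becomes 3; next (abs(3) >= max(t, -1)) evaluates to true; next hits division by zero so the output is ERROR
7 vs ERROR — the two versions disagree here.
verdict: not equivalent; witness: x=4, y=4, z=-3


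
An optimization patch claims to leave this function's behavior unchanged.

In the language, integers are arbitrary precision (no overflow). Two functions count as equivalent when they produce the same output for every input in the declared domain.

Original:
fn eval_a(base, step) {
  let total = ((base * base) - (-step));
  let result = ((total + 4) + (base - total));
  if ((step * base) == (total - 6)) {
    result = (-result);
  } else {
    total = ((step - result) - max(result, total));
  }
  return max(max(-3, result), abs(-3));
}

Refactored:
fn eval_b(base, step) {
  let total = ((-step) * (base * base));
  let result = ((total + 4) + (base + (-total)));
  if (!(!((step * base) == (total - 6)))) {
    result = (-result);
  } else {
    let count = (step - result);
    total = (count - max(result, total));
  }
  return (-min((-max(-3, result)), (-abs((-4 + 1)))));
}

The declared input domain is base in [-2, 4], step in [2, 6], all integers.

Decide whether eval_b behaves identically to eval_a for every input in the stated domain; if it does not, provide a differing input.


These are not equivalent — on base=0, step=6 the outputs split (3 vs 4).
eval_a: total := 6 | result := 4 | ((step * base) == (total - 6)): true | result := -4 | result 3
eval_b: total := 0 | result := 4 | (!(!((step * base) == (total - 6)))): false | count := 2 | total := -2 | result 4
verdict: not equivalent; witness: base=0, step=6


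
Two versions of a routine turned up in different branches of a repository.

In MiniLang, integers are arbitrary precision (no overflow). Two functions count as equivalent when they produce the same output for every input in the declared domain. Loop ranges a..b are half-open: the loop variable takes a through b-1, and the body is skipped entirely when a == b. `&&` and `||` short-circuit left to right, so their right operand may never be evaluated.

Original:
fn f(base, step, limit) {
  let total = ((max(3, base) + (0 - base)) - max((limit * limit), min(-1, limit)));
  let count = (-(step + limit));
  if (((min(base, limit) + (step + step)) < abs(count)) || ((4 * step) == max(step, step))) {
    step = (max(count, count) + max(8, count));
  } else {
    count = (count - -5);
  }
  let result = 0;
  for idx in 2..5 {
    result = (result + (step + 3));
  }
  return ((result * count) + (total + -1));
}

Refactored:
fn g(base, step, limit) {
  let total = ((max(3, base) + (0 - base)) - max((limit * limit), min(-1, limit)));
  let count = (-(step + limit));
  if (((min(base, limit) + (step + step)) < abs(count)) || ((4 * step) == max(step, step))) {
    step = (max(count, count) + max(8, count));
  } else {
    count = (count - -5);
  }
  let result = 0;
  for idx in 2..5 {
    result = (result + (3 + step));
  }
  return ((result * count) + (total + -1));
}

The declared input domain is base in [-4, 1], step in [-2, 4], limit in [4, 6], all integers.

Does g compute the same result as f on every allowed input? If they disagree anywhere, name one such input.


Comparing the listings, the differences include: same computation, different form.
One worked example (base=1, step=-1, limit=6) — f: total = -34; count = -5; (((min(base, limit) + (step + step)) < abs(count)) || ((4 * step) == max(step, step))) -> true; step = 3; result = 0; [idx=2]; result = 6; [idx=3]; result = 12; [idx=4]; result = 18; return -125; g: total = -34; count = -5; (((min(base, limit) + (step + step)) < abs(count)) || ((4 * step) == max(step, step))) -> true; step = 3; result = 0; [idx=2]; result = 6; [idx=3]; result = 12; [idx=4]; result = 18; return -125; agreement on -125.
Across all 126 domain points the two functions coincide.
verdict: equivalent


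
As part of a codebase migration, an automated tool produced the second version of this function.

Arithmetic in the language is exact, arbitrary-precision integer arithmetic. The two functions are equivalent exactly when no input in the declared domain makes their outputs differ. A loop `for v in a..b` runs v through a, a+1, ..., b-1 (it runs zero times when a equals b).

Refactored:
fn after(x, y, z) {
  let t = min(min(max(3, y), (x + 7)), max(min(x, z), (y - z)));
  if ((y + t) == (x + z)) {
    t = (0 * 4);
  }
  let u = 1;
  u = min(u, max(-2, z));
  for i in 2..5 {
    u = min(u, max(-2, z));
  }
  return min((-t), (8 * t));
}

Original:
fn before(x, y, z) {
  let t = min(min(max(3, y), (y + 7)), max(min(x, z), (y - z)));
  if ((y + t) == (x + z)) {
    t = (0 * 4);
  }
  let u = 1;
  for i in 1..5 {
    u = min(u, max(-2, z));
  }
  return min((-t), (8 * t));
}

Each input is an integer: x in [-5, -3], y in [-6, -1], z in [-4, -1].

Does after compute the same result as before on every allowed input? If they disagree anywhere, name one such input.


Take x=-5, y=-1, z=-4.
before: t becomes 3; next ((y + t) == (x + z)) evaluates to false; next u becomes 1; next at i=1:; next u becomes -2; next at i=2:; next u becomes -2; next at i=3:; next u becomes -2; next at i=4:; next u becomes -2; next final value -3
after: t becomes 2; next ((y + t) == (x + z)) evaluates to false; next u becomes 1; next u becomes -2; next at i=2:; next u becomes -2; next at i=3:; next u becomes -2; next at i=4:; next u becomes -2; next final value -2
-3 and -2 differ, so these are not the same function on this domain.
verdict: not equivalent; witness: x=-5, y=-1, z=-4


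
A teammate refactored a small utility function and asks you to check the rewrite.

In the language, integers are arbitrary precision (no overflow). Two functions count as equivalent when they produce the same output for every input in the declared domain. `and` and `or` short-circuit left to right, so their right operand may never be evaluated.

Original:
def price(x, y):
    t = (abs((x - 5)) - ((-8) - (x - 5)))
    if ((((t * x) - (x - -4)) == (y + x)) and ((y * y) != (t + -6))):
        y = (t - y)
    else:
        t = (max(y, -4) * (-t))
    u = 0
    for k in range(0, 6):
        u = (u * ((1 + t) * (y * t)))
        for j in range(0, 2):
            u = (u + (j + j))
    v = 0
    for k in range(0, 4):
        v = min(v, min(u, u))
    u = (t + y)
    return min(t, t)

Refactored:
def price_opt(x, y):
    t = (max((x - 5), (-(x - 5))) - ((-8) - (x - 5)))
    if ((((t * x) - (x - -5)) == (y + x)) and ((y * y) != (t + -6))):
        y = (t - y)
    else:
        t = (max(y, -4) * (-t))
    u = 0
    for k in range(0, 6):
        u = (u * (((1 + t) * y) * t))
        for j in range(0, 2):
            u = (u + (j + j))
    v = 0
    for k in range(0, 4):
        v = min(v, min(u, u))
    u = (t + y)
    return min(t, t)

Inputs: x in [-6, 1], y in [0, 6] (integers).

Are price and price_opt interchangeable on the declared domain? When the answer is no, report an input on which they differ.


Not equivalent: x=1, y=1 separates them (-8 vs 8).
price: t=8, then ((((t * x) - (x - -4)) == (y + x)) and ((y * y) != (t + -6))) is false, then t=-8, then u=0, then (k=0), then u=0, then (j=0), then u=0, then (j=1), then u=2, then (k=1), then u=112, then (j=0), then u=112, then (j=1), then u=114, then (k=2), then u=6384, then (j=0), then u=6384, then (j=1), then u=6386, then (k=3), then u=357616, then (j=0), then u=357616, then (j=1), then u=357618, then (k=4), then u=20026608, then (j=0), then u=20026608, then (j=1), then u=20026610, then (k=5), then u=1121490160, then (j=0), then u=1121490160, then (j=1), then u=1121490162, then v=0, then (k=0), then v=0, then (k=1), then v=0, then (k=2), then v=0, then (k=3), then v=0, then u=-7, then returns -8
price_opt: t=8, then ((((t * x) - (x - -5)) == (y + x)) and ((y * y) != (t + -6))) is true, then y=7, then u=0, then (k=0), then u=0, then (j=0), then u=0, then (j=1), then u=2, then (k=1), then u=1008, then (j=0), then u=1008, then (j=1), then u=1010, then (k=2), then u=509040, then (j=0), then u=509040, then (j=1), then u=509042, then (k=3), then u=256557168, then (j=0), then u=256557168, then (j=1), then u=256557170, then (k=4), then u=129304813680, then (j=0), then u=129304813680, then (j=1), then u=129304813682, then (k=5), then u=65169626095728, then (j=0), then u=65169626095728, then (j=1), then u=65169626095730, then v=0, then (k=0), then v=0, then (k=1), then v=0, then (k=2), then v=0, then (k=3), then v=0, then u=15, then returns 8
verdict: not equivalent; witness: x=1, y=1


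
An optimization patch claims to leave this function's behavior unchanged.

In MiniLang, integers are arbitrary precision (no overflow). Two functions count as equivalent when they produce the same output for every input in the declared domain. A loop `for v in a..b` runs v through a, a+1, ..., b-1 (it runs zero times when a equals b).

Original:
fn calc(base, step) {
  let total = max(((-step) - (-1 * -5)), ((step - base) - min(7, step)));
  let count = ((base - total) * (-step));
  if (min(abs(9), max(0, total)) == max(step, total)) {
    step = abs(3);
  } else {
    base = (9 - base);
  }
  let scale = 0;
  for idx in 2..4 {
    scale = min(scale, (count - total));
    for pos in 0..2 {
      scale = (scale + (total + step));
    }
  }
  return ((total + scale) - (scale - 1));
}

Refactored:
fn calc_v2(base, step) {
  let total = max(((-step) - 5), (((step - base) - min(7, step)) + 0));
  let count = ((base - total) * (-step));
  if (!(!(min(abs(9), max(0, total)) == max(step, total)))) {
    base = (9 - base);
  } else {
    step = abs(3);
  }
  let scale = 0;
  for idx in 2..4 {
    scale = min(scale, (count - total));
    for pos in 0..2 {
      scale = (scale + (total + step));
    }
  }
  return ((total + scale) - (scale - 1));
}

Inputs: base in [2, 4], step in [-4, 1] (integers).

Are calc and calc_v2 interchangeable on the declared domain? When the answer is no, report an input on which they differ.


Equivalent. The suspicious-looking change has no observable effect anywhere in the declared ranges.
Across all 18 domain points the two functions coincide.
One worked example (base=3, step=-3) — calc: total=-2, then count=15, then (min(abs(9), max(0, total)) == max(step, total)) is false, then base=6, then scale=0, then (idx=2), then scale=0, then (pos=0), then scale=-5, then (pos=1), then scale=-10, then (idx=3), then scale=-10, then (pos=0), then scale=-15, then (pos=1), then scale=-20, then returns -1; calc_v2: total=-2, then count=15, then (!(!(min(abs(9), max(0, total)) == max(step, total)))) is false, then step=3, then scale=0, then (idx=2), then scale=0, then (pos=0), then scale=1, then (pos=1), then scale=2, then (idx=3), then scale=2, then (pos=0), then scale=3, then (pos=1), then scale=4, then returns -1; agreement on -1.
verdict: equivalent


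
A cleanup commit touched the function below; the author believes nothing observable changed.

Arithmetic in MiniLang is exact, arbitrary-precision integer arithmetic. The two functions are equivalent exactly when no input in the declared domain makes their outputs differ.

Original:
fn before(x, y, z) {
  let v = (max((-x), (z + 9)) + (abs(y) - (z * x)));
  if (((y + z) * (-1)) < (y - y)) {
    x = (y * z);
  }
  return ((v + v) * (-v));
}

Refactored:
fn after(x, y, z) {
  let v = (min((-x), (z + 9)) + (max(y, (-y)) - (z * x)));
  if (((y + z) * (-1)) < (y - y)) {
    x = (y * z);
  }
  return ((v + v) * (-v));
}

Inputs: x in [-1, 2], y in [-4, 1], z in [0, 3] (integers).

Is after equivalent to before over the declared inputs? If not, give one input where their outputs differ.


Take x=-1, y=-4, z=0.
before: v := 13 | (((y + z) * (-1)) < (y - y)): false | result -338
after: v := 5 | (((y + z) * (-1)) < (y - y)): false | result -50
-338 vs -50 — the two versions disagree here.
verdict: not equivalent; witness: x=-1, y=-4, z=0
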